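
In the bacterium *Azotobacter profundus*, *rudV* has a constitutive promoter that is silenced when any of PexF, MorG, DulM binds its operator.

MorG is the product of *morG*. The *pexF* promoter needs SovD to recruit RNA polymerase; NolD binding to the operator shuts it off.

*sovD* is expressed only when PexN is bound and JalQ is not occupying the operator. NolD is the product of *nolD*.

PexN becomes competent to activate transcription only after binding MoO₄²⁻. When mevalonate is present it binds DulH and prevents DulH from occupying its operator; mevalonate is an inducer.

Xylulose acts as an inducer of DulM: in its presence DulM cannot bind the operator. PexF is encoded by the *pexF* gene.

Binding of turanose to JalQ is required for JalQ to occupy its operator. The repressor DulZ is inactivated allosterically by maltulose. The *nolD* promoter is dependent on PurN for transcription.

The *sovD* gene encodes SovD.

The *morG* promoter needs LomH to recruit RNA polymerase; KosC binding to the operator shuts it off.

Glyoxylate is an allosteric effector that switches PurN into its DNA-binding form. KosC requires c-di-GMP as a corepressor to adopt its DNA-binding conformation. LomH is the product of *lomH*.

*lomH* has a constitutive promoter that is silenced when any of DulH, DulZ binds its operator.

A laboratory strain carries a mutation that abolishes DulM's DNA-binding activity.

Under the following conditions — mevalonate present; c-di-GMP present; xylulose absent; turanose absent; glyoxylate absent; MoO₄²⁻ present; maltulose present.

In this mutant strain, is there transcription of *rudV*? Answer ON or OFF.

OFF

MoO₄²⁻ is present, so PexN is active.
Turanose is absent, so JalQ is inactive.
No repressor is bound and PexN is active, so *sovD* is transcribed.
So SovD is produced and active.
Glyoxylate is absent, so PurN is inactive.
Required activator PurN is absent, so *nolD* is not transcribed.
So NolD is not produced.
No repressor is bound and SovD is active, so *pexF* is transcribed.
So PexF is produced and active.
c-di-GMP is present, so KosC is active.
Mevalonate is present, so DulH is inactive.
Maltulose is present, so DulZ is inactive.
With no repressor bound, *lomH* is transcribed.
So LomH is produced and active.
With repressor KosC bound, *morG* is not transcribed.
So MorG is not produced.
DulM is non-functional in this strain, so it has no effect.
With repressor PexF bound, *rudV* is not transcribed.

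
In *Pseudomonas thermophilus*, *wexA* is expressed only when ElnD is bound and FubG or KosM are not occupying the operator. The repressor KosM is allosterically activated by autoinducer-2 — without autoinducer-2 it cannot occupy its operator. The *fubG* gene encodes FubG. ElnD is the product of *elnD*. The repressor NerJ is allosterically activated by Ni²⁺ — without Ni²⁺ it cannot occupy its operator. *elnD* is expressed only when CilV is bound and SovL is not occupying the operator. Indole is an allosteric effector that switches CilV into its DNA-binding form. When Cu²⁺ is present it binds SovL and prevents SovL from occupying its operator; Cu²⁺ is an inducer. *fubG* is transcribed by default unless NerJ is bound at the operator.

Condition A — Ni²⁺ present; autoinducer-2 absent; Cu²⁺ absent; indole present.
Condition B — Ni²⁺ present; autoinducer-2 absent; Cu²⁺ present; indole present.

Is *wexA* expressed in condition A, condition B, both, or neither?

B only

Condition A:
Ni²⁺ is present, so NerJ is active.
With repressor NerJ bound, *fubG* is not transcribed.
So FubG is not produced.
Autoinducer-2 is absent, so KosM is inactive.
Cu²⁺ is absent, so SovL is active.
Indole is present, so CilV is active.
With repressor SovL bound, *elnD* is not transcribed.
So ElnD is not produced.
Required activator ElnD is absent, so *wexA* is not transcribed.
→ *wexA* is OFF in A.
Condition B:
Ni²⁺ is present, so NerJ is active.
With repressor NerJ bound, *fubG* is not transcribed.
So FubG is not produced.
Autoinducer-2 is absent, so KosM is inactive.
Cu²⁺ is present, so SovL is inactive.
Indole is present, so CilV is active.
No repressor is bound and CilV is active, so *elnD* is transcribed.
So ElnD is produced and active.
No repressor is bound and ElnD is active, so *wexA* is transcribed.
→ *wexA* is ON in B.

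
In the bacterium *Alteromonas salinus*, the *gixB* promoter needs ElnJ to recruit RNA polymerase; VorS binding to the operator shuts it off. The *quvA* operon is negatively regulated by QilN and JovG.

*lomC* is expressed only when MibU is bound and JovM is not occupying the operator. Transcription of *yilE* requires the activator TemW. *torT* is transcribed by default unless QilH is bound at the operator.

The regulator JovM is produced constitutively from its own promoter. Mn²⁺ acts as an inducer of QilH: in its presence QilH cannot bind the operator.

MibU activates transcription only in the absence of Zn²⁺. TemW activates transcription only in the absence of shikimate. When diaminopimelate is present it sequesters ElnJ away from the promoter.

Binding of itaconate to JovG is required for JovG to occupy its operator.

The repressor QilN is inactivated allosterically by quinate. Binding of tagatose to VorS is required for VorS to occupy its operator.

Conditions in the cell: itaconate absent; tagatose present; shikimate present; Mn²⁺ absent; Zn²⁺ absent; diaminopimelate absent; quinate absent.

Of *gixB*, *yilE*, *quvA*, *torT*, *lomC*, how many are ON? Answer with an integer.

Tagatose is present, so VorS is active.
Diaminopimelate is absent, so ElnJ is active.
With repressor VorS bound, *gixB* is not transcribed.
→ *gixB* is OFF.
Shikimate is present, so TemW is inactive.
Required activator TemW is absent, so *yilE* is not transcribed.
→ *yilE* is OFF.
Quinate is absent, so QilN is active.
Itaconate is absent, so JovG is inactive.
With repressor QilN bound, *quvA* is not transcribed.
→ *quvA* is OFF.
Mn²⁺ is absent, so QilH is active.
With repressor QilH bound, *torT* is not transcribed.
→ *torT* is OFF.
Zn²⁺ is absent, so MibU is active.
JovM is produced constitutively and is active.
With repressor JovM bound, *lomC* is not transcribed.
→ *lomC* is OFF.
0 of the 5 genes are transcribed.

0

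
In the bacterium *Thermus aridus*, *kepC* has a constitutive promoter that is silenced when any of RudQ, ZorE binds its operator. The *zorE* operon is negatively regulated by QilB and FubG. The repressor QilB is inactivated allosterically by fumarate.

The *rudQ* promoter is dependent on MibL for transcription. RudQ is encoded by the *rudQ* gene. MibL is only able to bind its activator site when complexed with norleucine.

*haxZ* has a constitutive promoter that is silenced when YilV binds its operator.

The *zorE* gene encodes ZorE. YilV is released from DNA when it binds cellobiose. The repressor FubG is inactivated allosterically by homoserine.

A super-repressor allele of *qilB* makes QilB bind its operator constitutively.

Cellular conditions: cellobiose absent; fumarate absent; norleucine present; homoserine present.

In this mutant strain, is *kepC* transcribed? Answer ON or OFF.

OFF

Norleucine is present, so MibL is active.
No repressor is bound and MibL is active, so *rudQ* is transcribed.
So RudQ is produced and active.
QilB is constitutively active in this strain.
Homoserine is present, so FubG is inactive.
With repressor QilB bound, *zorE* is not transcribed.
So ZorE is not produced.
With repressor RudQ bound, *kepC* is not transcribed.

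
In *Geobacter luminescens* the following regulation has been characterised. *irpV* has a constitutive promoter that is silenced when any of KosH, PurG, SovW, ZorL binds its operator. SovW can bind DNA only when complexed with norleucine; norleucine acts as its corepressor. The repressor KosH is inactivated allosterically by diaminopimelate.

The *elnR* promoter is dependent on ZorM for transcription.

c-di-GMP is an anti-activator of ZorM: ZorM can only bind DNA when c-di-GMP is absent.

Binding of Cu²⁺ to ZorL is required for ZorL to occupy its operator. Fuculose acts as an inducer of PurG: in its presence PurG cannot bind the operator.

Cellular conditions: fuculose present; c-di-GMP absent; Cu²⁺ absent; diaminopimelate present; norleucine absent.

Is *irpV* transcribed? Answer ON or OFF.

Diaminopimelate is present, so KosH is inactive.
Fuculose is present, so PurG is inactive.
Norleucine is absent, so SovW is inactive.
Cu²⁺ is absent, so ZorL is inactive.
With no repressor bound, *irpV* is transcribed.

ON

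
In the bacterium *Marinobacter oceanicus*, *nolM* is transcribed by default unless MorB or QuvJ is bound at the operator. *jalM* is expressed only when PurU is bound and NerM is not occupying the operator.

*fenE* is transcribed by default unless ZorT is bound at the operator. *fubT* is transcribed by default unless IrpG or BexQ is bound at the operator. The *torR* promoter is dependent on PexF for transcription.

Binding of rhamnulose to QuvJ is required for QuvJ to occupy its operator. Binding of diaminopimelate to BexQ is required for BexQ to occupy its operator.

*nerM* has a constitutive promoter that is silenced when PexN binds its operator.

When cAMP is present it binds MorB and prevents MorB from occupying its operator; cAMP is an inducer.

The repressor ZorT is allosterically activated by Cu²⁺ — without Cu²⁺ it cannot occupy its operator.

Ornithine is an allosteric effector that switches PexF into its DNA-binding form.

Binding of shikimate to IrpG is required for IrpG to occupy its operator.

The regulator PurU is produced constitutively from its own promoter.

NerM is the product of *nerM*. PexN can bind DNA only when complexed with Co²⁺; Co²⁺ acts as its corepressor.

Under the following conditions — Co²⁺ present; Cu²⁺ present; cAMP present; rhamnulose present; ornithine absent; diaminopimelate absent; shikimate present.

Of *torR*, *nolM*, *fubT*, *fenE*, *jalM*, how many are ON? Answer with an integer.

1

Ornithine is absent, so PexF is inactive.
Required activator PexF is absent, so *torR* is not transcribed.
→ *torR* is OFF.
cAMP is present, so MorB is inactive.
Rhamnulose is present, so QuvJ is active.
With repressor QuvJ bound, *nolM* is not transcribed.
→ *nolM* is OFF.
Shikimate is present, so IrpG is active.
Diaminopimelate is absent, so BexQ is inactive.
With repressor IrpG bound, *fubT* is not transcribed.
→ *fubT* is OFF.
Cu²⁺ is present, so ZorT is active.
With repressor ZorT bound, *fenE* is not transcribed.
→ *fenE* is OFF.
Co²⁺ is present, so PexN is active.
With repressor PexN bound, *nerM* is not transcribed.
So NerM is not produced.
PurU is produced constitutively and is active.
No repressor is bound and PurU is active, so *jalM* is transcribed.
→ *jalM* is ON.
1 of the 5 genes is transcribed.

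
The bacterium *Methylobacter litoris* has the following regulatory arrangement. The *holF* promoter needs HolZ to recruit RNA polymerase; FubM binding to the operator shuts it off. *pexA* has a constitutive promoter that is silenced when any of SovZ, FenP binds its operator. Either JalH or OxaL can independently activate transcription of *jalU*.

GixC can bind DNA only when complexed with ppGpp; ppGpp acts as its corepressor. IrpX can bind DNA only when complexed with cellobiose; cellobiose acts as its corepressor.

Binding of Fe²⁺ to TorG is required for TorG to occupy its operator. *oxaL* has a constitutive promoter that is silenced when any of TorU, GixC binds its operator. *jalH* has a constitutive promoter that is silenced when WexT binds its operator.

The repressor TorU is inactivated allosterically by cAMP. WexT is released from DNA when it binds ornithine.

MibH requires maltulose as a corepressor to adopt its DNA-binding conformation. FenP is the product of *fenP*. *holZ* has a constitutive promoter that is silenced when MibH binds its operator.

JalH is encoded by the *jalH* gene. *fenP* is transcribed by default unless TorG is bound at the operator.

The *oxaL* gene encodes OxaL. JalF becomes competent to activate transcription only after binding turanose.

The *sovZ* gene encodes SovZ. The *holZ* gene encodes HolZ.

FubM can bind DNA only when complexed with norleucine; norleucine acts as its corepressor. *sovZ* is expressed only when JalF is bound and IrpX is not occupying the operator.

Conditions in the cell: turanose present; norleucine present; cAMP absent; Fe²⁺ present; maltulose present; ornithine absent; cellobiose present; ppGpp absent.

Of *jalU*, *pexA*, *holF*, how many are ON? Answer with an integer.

Ornithine is absent, so WexT is active.
With repressor WexT bound, *jalH* is not transcribed.
So JalH is not produced.
cAMP is absent, so TorU is active.
ppGpp is absent, so GixC is inactive.
With repressor TorU bound, *oxaL* is not transcribed.
So OxaL is not produced.
No activator is available at the *jalU* promoter, so *jalU* is not transcribed.
→ *jalU* is OFF.
Cellobiose is present, so IrpX is active.
Turanose is present, so JalF is active.
With repressor IrpX bound, *sovZ* is not transcribed.
So SovZ is not produced.
Fe²⁺ is present, so TorG is active.
With repressor TorG bound, *fenP* is not transcribed.
So FenP is not produced.
With no repressor bound, *pexA* is transcribed.
→ *pexA* is ON.
Norleucine is present, so FubM is active.
Maltulose is present, so MibH is active.
With repressor MibH bound, *holZ* is not transcribed.
So HolZ is not produced.
With repressor FubM bound, *holF* is not transcribed.
→ *holF* is OFF.
1 of the 3 genes is transcribed.

1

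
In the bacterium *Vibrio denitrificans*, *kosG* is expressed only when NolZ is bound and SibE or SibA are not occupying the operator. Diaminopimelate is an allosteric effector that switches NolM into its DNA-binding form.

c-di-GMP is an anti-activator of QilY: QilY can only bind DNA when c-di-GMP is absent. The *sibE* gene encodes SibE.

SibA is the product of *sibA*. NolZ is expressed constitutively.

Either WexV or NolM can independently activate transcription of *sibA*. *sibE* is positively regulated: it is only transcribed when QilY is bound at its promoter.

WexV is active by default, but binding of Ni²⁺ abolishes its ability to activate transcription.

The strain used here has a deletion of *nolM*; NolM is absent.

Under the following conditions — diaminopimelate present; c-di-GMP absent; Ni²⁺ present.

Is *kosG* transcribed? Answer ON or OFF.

NolZ is produced constitutively and is active.
c-di-GMP is absent, so QilY is active.
No repressor is bound and QilY is active, so *sibE* is transcribed.
So SibE is produced and active.
Ni²⁺ is present, so WexV is inactive.
NolM is non-functional in this strain, so it has no effect.
No activator is available at the *sibA* promoter, so *sibA* is not transcribed.
So SibA is not produced.
With repressor SibE bound, *kosG* is not transcribed.

OFF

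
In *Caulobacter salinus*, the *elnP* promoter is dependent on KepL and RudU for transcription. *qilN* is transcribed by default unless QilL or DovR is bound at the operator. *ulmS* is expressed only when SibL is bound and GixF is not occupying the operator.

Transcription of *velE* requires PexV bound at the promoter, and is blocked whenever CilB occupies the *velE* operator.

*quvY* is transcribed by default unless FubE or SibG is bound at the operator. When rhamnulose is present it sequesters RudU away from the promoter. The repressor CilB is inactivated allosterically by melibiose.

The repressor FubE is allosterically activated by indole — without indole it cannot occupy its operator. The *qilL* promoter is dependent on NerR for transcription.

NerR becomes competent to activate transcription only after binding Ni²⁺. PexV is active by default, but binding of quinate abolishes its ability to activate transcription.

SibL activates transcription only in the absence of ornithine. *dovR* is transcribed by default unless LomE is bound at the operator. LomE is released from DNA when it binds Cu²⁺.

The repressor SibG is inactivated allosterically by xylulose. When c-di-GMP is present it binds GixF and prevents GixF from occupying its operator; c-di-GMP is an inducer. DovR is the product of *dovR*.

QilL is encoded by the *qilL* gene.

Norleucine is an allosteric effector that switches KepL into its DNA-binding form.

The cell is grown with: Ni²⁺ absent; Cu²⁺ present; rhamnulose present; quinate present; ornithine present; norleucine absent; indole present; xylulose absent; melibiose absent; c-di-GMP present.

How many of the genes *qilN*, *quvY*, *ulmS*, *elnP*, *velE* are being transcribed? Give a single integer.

0

Ni²⁺ is absent, so NerR is inactive.
Required activator NerR is absent, so *qilL* is not transcribed.
So QilL is not produced.
Cu²⁺ is present, so LomE is inactive.
With no repressor bound, *dovR* is transcribed.
So DovR is produced and active.
With repressor DovR bound, *qilN* is not transcribed.
→ *qilN* is OFF.
Indole is present, so FubE is active.
Xylulose is absent, so SibG is active.
With repressor FubE bound, *quvY* is not transcribed.
→ *quvY* is OFF.
c-di-GMP is present, so GixF is inactive.
Ornithine is present, so SibL is inactive.
Required activator SibL is absent, so *ulmS* is not transcribed.
→ *ulmS* is OFF.
Norleucine is absent, so KepL is inactive.
Rhamnulose is present, so RudU is inactive.
Required activator KepL is absent, so *elnP* is not transcribed.
→ *elnP* is OFF.
Melibiose is absent, so CilB is active.
Quinate is present, so PexV is inactive.
With repressor CilB bound, *velE* is not transcribed.
→ *velE* is OFF.
0 of the 5 genes are transcribed.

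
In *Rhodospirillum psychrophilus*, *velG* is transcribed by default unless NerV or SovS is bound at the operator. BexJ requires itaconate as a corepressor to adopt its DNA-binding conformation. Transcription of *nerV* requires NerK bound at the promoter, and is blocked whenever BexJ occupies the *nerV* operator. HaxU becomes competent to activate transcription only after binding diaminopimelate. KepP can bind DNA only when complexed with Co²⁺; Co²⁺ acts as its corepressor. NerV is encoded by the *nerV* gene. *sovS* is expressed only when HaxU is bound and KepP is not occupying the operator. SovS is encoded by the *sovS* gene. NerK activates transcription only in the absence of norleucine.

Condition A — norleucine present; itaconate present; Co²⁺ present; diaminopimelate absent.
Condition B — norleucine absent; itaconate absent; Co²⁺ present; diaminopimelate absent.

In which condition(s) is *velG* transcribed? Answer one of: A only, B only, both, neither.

A only

Condition A:
Norleucine is present, so NerK is inactive.
Itaconate is present, so BexJ is active.
With repressor BexJ bound, *nerV* is not transcribed.
So NerV is not produced.
Co²⁺ is present, so KepP is active.
Diaminopimelate is absent, so HaxU is inactive.
With repressor KepP bound, *sovS* is not transcribed.
So SovS is not produced.
With no repressor bound, *velG* is transcribed.
→ *velG* is ON in A.
Condition B:
Norleucine is absent, so NerK is active.
Itaconate is absent, so BexJ is inactive.
No repressor is bound and NerK is active, so *nerV* is transcribed.
So NerV is produced and active.
Co²⁺ is present, so KepP is active.
Diaminopimelate is absent, so HaxU is inactive.
With repressor KepP bound, *sovS* is not transcribed.
So SovS is not produced.
With repressor NerV bound, *velG* is not transcribed.
→ *velG* is OFF in B.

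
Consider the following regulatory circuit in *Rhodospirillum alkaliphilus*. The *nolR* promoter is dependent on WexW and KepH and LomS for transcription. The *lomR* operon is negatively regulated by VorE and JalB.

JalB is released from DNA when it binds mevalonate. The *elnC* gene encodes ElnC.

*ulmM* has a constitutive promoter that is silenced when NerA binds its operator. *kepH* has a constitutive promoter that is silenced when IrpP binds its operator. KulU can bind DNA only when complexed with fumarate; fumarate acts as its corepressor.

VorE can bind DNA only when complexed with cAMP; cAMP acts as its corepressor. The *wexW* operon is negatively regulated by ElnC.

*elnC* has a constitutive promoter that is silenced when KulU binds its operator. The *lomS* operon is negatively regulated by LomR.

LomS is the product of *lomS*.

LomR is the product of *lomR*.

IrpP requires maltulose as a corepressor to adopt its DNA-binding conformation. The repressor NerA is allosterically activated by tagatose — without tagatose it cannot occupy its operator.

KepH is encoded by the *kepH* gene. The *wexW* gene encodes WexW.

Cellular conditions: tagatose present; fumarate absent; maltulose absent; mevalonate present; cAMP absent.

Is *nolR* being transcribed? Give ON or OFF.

Fumarate is absent, so KulU is inactive.
With no repressor bound, *elnC* is transcribed.
So ElnC is produced and active.
With repressor ElnC bound, *wexW* is not transcribed.
So WexW is not produced.
Maltulose is absent, so IrpP is inactive.
With no repressor bound, *kepH* is transcribed.
So KepH is produced and active.
cAMP is absent, so VorE is inactive.
Mevalonate is present, so JalB is inactive.
With no repressor bound, *lomR* is transcribed.
So LomR is produced and active.
With repressor LomR bound, *lomS* is not transcribed.
So LomS is not produced.
Required activator WexW is absent, so *nolR* is not transcribed.

OFF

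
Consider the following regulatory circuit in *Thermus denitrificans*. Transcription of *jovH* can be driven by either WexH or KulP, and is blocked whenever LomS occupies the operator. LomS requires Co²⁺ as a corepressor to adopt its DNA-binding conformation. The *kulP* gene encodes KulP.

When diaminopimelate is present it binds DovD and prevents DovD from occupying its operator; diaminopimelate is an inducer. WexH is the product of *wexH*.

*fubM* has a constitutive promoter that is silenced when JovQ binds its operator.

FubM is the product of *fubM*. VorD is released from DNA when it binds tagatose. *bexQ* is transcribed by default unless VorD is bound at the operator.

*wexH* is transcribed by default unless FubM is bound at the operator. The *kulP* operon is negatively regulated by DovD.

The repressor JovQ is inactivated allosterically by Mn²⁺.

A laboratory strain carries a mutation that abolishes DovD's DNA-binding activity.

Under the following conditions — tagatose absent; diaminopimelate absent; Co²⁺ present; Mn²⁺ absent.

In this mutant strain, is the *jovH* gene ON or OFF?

Mn²⁺ is absent, so JovQ is active.
With repressor JovQ bound, *fubM* is not transcribed.
So FubM is not produced.
With no repressor bound, *wexH* is transcribed.
So WexH is produced and active.
DovD is non-functional in this strain, so it has no effect.
With no repressor bound, *kulP* is transcribed.
So KulP is produced and active.
Co²⁺ is present, so LomS is active.
With repressor LomS bound, *jovH* is not transcribed.

OFF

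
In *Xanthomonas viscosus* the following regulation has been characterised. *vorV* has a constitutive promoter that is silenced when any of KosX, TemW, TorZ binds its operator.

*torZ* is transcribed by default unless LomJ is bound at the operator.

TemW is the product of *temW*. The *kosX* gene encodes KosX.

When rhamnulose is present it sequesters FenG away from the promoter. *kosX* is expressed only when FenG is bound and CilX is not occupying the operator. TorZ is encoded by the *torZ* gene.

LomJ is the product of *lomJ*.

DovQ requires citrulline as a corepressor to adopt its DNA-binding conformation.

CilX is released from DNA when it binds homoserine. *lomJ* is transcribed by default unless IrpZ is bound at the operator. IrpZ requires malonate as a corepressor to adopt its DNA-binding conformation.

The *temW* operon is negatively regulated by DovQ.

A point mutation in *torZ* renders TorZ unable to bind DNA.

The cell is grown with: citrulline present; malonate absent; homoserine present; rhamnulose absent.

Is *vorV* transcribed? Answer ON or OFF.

OFF

Rhamnulose is absent, so FenG is active.
Homoserine is present, so CilX is inactive.
No repressor is bound and FenG is active, so *kosX* is transcribed.
So KosX is produced and active.
Citrulline is present, so DovQ is active.
With repressor DovQ bound, *temW* is not transcribed.
So TemW is not produced.
TorZ is non-functional in this strain, so it has no effect.
With repressor KosX bound, *vorV* is not transcribed.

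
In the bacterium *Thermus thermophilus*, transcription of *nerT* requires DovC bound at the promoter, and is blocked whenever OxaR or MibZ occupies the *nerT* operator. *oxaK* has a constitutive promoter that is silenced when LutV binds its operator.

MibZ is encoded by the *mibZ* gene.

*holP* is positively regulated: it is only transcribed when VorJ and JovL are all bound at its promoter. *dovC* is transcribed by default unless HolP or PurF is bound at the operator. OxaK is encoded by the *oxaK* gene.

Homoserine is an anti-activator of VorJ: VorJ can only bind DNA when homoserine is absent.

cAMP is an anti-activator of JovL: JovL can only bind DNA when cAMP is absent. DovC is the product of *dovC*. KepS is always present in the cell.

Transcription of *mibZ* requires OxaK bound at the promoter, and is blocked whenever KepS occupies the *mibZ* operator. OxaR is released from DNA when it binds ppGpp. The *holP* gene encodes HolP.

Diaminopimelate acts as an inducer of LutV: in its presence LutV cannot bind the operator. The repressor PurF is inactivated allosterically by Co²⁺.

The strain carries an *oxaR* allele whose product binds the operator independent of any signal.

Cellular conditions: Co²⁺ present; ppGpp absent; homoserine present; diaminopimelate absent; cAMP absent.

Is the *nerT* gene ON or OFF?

OFF

OxaR is constitutively active in this strain.
Homoserine is present, so VorJ is inactive.
cAMP is absent, so JovL is active.
Required activator VorJ is absent, so *holP* is not transcribed.
So HolP is not produced.
Co²⁺ is present, so PurF is inactive.
With no repressor bound, *dovC* is transcribed.
So DovC is produced and active.
KepS is produced constitutively and is active.
Diaminopimelate is absent, so LutV is active.
With repressor LutV bound, *oxaK* is not transcribed.
So OxaK is not produced.
With repressor KepS bound, *mibZ* is not transcribed.
So MibZ is not produced.
With repressor OxaR bound, *nerT* is not transcribed.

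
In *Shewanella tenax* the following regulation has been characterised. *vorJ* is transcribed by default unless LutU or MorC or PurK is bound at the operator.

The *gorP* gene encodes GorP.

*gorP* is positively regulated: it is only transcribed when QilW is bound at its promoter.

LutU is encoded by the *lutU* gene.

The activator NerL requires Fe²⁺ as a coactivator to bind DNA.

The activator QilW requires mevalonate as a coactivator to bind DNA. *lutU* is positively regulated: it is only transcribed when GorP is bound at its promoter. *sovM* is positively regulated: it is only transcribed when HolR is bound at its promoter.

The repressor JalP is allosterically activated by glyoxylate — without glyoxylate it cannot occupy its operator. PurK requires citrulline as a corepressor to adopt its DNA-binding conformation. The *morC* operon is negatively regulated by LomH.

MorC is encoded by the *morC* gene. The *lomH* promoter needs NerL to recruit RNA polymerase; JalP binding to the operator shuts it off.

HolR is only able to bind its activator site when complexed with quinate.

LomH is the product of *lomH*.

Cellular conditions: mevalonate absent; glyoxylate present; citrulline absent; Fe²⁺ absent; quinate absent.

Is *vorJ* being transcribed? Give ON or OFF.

OFF

Mevalonate is absent, so QilW is inactive.
Required activator QilW is absent, so *gorP* is not transcribed.
So GorP is not produced.
Required activator GorP is absent, so *lutU* is not transcribed.
So LutU is not produced.
Fe²⁺ is absent, so NerL is inactive.
Glyoxylate is present, so JalP is active.
With repressor JalP bound, *lomH* is not transcribed.
So LomH is not produced.
With no repressor bound, *morC* is transcribed.
So MorC is produced and active.
Citrulline is absent, so PurK is inactive.
With repressor MorC bound, *vorJ* is not transcribed.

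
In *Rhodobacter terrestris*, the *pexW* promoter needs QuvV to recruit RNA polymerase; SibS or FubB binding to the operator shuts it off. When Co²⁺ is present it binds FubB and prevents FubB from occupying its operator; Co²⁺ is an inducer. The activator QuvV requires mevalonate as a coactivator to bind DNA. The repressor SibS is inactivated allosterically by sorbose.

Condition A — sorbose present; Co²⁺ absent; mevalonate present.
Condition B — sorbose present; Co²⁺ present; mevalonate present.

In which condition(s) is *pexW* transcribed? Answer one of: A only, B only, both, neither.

B only

Condition A:
Sorbose is present, so SibS is inactive.
Co²⁺ is absent, so FubB is active.
Mevalonate is present, so QuvV is active.
With repressor FubB bound, *pexW* is not transcribed.
→ *pexW* is OFF in A.
Condition B:
Sorbose is present, so SibS is inactive.
Co²⁺ is present, so FubB is inactive.
Mevalonate is present, so QuvV is active.
No repressor is bound and QuvV is active, so *pexW* is transcribed.
→ *pexW* is ON in B.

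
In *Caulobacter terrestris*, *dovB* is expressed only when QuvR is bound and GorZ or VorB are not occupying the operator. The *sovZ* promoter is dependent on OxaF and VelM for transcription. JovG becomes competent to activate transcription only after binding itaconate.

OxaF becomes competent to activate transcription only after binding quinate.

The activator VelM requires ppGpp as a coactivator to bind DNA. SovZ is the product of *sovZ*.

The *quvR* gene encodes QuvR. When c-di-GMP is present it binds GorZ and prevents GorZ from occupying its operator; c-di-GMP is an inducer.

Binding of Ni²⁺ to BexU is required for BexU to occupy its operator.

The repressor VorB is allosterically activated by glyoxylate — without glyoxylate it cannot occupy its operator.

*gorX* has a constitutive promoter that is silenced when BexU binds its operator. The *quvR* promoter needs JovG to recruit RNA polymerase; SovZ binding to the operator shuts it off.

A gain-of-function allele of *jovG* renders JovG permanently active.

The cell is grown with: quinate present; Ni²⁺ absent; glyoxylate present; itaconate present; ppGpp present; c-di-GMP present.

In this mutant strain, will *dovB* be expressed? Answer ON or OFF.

c-di-GMP is present, so GorZ is inactive.
Glyoxylate is present, so VorB is active.
Quinate is present, so OxaF is active.
ppGpp is present, so VelM is active.
No repressor is bound and OxaF and VelM are active, so *sovZ* is transcribed.
So SovZ is produced and active.
JovG is constitutively active in this strain.
With repressor SovZ bound, *quvR* is not transcribed.
So QuvR is not produced.
With repressor VorB bound, *dovB* is not transcribed.

OFF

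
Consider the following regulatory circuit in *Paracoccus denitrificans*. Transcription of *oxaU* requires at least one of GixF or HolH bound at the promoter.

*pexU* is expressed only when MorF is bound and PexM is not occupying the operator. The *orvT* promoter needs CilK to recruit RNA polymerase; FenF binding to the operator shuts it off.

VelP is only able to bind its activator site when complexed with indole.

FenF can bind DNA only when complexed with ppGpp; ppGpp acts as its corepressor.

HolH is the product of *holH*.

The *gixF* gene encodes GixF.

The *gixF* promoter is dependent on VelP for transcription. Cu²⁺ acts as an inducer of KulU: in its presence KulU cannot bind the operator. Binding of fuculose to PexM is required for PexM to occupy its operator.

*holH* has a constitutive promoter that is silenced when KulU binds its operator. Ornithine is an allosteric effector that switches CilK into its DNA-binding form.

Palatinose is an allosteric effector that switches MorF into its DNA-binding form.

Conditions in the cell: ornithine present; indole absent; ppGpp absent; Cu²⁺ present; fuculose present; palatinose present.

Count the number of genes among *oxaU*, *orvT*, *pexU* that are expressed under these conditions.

2

Indole is absent, so VelP is inactive.
Required activator VelP is absent, so *gixF* is not transcribed.
So GixF is not produced.
Cu²⁺ is present, so KulU is inactive.
With no repressor bound, *holH* is transcribed.
So HolH is produced and active.
Activator HolH is present, so *oxaU* is transcribed.
→ *oxaU* is ON.
Ornithine is present, so CilK is active.
ppGpp is absent, so FenF is inactive.
No repressor is bound and CilK is active, so *orvT* is transcribed.
→ *orvT* is ON.
Palatinose is present, so MorF is active.
Fuculose is present, so PexM is active.
With repressor PexM bound, *pexU* is not transcribed.
→ *pexU* is OFF.
2 of the 3 genes are transcribed.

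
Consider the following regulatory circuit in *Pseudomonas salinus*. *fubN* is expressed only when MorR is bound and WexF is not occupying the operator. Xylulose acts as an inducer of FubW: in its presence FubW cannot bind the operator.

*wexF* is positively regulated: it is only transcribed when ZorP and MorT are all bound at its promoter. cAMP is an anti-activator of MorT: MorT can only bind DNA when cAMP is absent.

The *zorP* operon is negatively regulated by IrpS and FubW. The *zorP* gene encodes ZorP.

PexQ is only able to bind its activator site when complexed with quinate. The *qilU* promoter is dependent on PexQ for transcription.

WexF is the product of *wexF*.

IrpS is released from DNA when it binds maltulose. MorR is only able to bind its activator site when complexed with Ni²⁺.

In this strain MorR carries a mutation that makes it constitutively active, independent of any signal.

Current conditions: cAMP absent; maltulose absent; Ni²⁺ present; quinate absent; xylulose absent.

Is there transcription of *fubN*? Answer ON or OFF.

ON

Maltulose is absent, so IrpS is active.
Xylulose is absent, so FubW is active.
With repressor IrpS bound, *zorP* is not transcribed.
So ZorP is not produced.
cAMP is absent, so MorT is active.
Required activator ZorP is absent, so *wexF* is not transcribed.
So WexF is not produced.
MorR is constitutively active in this strain.
No repressor is bound and MorR is active, so *fubN* is transcribed.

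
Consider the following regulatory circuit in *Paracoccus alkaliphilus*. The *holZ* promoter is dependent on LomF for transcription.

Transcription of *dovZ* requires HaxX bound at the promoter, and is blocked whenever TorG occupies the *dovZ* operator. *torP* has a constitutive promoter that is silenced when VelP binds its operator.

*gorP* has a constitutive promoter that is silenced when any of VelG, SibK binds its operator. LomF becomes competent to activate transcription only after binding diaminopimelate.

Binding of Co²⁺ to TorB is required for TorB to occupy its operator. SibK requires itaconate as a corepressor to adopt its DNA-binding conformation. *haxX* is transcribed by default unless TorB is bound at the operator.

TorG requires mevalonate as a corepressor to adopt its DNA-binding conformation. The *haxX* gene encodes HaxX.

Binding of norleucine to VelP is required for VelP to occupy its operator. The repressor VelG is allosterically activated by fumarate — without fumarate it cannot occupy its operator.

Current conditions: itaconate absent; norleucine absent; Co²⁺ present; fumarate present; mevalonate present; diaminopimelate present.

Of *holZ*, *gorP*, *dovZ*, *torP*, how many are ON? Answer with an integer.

Diaminopimelate is present, so LomF is active.
No repressor is bound and LomF is active, so *holZ* is transcribed.
→ *holZ* is ON.
Fumarate is present, so VelG is active.
Itaconate is absent, so SibK is inactive.
With repressor VelG bound, *gorP* is not transcribed.
→ *gorP* is OFF.
Co²⁺ is present, so TorB is active.
With repressor TorB bound, *haxX* is not transcribed.
So HaxX is not produced.
Mevalonate is present, so TorG is active.
With repressor TorG bound, *dovZ* is not transcribed.
→ *dovZ* is OFF.
Norleucine is absent, so VelP is inactive.
With no repressor bound, *torP* is transcribed.
→ *torP* is ON.
2 of the 4 genes are transcribed.

2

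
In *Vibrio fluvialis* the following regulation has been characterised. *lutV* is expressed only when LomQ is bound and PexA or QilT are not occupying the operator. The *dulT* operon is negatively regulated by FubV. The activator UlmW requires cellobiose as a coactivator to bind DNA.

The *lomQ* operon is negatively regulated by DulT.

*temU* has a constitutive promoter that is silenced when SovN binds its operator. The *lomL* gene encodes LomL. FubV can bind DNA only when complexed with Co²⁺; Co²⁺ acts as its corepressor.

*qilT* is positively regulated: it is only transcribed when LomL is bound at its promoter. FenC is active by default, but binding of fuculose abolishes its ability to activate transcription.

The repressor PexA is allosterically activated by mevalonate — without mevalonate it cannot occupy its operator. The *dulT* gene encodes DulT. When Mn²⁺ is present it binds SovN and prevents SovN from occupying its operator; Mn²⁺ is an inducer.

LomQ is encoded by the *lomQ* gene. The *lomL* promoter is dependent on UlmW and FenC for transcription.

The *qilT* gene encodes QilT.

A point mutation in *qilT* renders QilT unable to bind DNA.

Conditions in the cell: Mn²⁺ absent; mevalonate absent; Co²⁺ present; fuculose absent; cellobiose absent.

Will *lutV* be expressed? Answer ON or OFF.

Mevalonate is absent, so PexA is inactive.
Co²⁺ is present, so FubV is active.
With repressor FubV bound, *dulT* is not transcribed.
So DulT is not produced.
With no repressor bound, *lomQ* is transcribed.
So LomQ is produced and active.
QilT is non-functional in this strain, so it has no effect.
No repressor is bound and LomQ is active, so *lutV* is transcribed.

ON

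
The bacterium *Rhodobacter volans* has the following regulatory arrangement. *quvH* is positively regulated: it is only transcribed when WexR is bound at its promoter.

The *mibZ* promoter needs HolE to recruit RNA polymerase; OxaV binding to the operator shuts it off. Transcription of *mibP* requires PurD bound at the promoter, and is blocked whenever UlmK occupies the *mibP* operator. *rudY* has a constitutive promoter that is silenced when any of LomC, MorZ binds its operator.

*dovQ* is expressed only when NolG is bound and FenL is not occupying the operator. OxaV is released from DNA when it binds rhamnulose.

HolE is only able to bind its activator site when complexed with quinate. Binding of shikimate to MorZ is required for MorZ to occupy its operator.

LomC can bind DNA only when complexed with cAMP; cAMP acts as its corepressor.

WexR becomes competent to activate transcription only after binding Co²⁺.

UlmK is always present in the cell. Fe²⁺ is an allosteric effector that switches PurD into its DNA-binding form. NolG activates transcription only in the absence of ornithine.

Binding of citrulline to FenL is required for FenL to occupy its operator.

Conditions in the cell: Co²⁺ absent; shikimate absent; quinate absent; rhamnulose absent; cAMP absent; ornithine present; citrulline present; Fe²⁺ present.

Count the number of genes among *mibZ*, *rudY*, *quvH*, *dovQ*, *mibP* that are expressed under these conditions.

1

Quinate is absent, so HolE is inactive.
Rhamnulose is absent, so OxaV is active.
With repressor OxaV bound, *mibZ* is not transcribed.
→ *mibZ* is OFF.
cAMP is absent, so LomC is inactive.
Shikimate is absent, so MorZ is inactive.
With no repressor bound, *rudY* is transcribed.
→ *rudY* is ON.
Co²⁺ is absent, so WexR is inactive.
Required activator WexR is absent, so *quvH* is not transcribed.
→ *quvH* is OFF.
Ornithine is present, so NolG is inactive.
Citrulline is present, so FenL is active.
With repressor FenL bound, *dovQ* is not transcribed.
→ *dovQ* is OFF.
Fe²⁺ is present, so PurD is active.
UlmK is produced constitutively and is active.
With repressor UlmK bound, *mibP* is not transcribed.
→ *mibP* is OFF.
1 of the 5 genes is transcribed.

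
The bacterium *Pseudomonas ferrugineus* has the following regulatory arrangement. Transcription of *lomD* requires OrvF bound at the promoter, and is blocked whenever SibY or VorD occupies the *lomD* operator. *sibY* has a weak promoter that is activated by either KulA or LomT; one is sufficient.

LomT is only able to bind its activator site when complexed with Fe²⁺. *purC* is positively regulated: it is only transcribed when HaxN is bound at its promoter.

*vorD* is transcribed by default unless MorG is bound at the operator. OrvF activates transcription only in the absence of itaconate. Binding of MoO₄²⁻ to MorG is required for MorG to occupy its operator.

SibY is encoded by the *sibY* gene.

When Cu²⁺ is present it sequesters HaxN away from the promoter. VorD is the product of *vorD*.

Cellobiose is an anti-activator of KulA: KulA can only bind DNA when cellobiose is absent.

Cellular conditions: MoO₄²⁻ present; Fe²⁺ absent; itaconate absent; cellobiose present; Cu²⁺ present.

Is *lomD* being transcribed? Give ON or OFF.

ON

Cellobiose is present, so KulA is inactive.
Fe²⁺ is absent, so LomT is inactive.
No activator is available at the *sibY* promoter, so *sibY* is not transcribed.
So SibY is not produced.
MoO₄²⁻ is present, so MorG is active.
With repressor MorG bound, *vorD* is not transcribed.
So VorD is not produced.
Itaconate is absent, so OrvF is active.
No repressor is bound and OrvF is active, so *lomD* is transcribed.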